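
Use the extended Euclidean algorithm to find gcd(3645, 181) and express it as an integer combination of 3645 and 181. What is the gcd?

Repeated division:
3645 = 20*181 + 25
181 = 7*25 + 6
25 = 4*6 + 1
6 = 6*1 + 0
gcd(3645, 181) = 1.
Working backward:
1 = 25 − 4·6
1 = −4·181 + 29·25
1 = 29·3645 − 584·181
So 1 = (29)·3645 + (-584)·181.

1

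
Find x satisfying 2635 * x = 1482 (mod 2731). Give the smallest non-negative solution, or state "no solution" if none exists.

First find gcd(2635, 2731):
2731 = 1·2635 + 96
2635 = 27·96 + 43
96 = 2·43 + 10
43 = 4·10 + 3
10 = 3·3 + 1
3 = 3·1 + 0
gcd = 1, so a unique solution mod 2731 exists.
Back-substitute for the Bézout coefficients:
1 = 10 − 3·3
1 = −3·43 + 13·10
1 = 13·96 − 29·43
1 = −29·2635 + 796·96
1 = 796·2731 − 825·2635
So 2635·(-825) ≡ 1 (mod 2731), giving 2635⁻¹ ≡ 1906.
x ≡ 2635⁻¹·1482 ≡ 1906·1482 ≡ 838 (mod 2731).

838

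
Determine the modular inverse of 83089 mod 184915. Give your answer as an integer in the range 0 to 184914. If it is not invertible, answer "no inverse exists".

171809

Run Euclid on (184915, 83089):
184915 = 2*83089 + 18737
83089 = 4*18737 + 8141
18737 = 2*8141 + 2455
8141 = 3*2455 + 776
2455 = 3*776 + 127
776 = 6*127 + 14
127 = 9*14 + 1
14 = 14*1 + 0
gcd = 1, so the inverse exists. Back-substitute:
1 = 127 − 9·14
1 = −9·776 + 55·127
1 = 55·2455 − 174·776
1 = −174·8141 + 577·2455
1 = 577·18737 − 1328·8141
1 = −1328·83089 + 5889·18737
1 = 5889·184915 − 13106·83089
Thus 83089·(-13106) ≡ 1 (mod 184915); reducing, -13106 mod 184915 = 171809.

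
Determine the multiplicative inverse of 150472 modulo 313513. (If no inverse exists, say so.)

Run Euclid on (313513, 150472):
313513 = 2*150472 + 12569
150472 = 11*12569 + 12213
12569 = 1*12213 + 356
12213 = 34*356 + 109
356 = 3*109 + 29
109 = 3*29 + 22
29 = 1*22 + 7
22 = 3*7 + 1
7 = 7*1 + 0
Since gcd(150472, 313513) = 1, back-substitute to write 1 as a combination:
1 = 22 − 3·7
1 = −3·29 + 4·22
1 = 4·109 − 15·29
1 = −15·356 + 49·109
1 = 49·12213 − 1681·356
1 = −1681·12569 + 1730·12213
1 = 1730·150472 − 20711·12569
1 = −20711·313513 + 43152·150472
So 150472·43152 ≡ 1 (mod 313513).

43152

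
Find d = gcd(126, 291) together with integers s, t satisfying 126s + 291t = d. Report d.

Apply Euclid's algorithm to 291 and 126:
291 = 2·126 + 39
126 = 3·39 + 9
39 = 4·9 + 3
9 = 3·3 + 0
gcd(126, 291) = 3.
Express as a combination:
3 = 39 − 4·9
3 = −4·126 + 13·39
3 = 13·291 − 30·126
So 3 = (13)·291 + (-30)·126.

3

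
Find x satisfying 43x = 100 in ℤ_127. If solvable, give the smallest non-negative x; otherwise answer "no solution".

23

First find gcd(43, 127):
127 = 2·43 + 41
43 = 1·41 + 2
41 = 20·2 + 1
2 = 2·1 + 0
gcd = 1, so a unique solution mod 127 exists.
Back-substitute for the Bézout coefficients:
1 = 41 − 20·2
1 = −20·43 + 21·41
1 = 21·127 − 62·43
So 43·(-62) ≡ 1 (mod 127), giving 43⁻¹ ≡ 65.
x ≡ 43⁻¹·100 ≡ 65·100 ≡ 23 (mod 127).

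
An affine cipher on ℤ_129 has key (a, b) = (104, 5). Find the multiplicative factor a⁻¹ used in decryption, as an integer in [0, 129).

98

gcd(129, 104) by repeated division:
129 = 1·104 + 25
104 = 4·25 + 4
25 = 6·4 + 1
4 = 4·1 + 0
gcd = 1, so the inverse exists. Back-substitute:
1 = 25 − 6·4
1 = −6·104 + 25·25
1 = 25·129 − 31·104
Hence 104⁻¹ ≡ -31 ≡ 98 (mod 129).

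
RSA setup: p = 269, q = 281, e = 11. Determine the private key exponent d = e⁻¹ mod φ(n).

40931

φ(n) = (p−1)(q−1) = 268·280 = 75040.
Need d with 11·d ≡ 1 (mod 75040). Apply the extended Euclidean algorithm:
75040 = 6821·11 + 9
11 = 1·9 + 2
9 = 4·2 + 1
2 = 2·1 + 0
Back-substitute:
1 = 9 − 4·2
1 = −4·11 + 5·9
1 = 5·75040 − 34109·11
So 11·(-34109) ≡ 1 (mod 75040), hence d ≡ -34109 ≡ 40931 (mod 75040).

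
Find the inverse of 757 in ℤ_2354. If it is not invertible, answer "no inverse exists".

709

Apply the Euclidean algorithm to 2354 and 757:
2354 = 3·757 + 83
757 = 9·83 + 10
83 = 8·10 + 3
10 = 3·3 + 1
3 = 3·1 + 0
The gcd is 1. Working backward:
1 = 10 − 3·3
1 = −3·83 + 25·10
1 = 25·757 − 228·83
1 = −228·2354 + 709·757
So 757·709 ≡ 1 (mod 2354).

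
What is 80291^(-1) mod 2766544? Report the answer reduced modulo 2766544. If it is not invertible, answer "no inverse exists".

Run Euclid on (2766544, 80291):
2766544 = 34*80291 + 36650
80291 = 2*36650 + 6991
36650 = 5*6991 + 1695
6991 = 4*1695 + 211
1695 = 8*211 + 7
211 = 30*7 + 1
7 = 7*1 + 0
Since gcd(80291, 2766544) = 1, back-substitute to write 1 as a combination:
1 = 211 − 30·7
1 = −30·1695 + 241·211
1 = 241·6991 − 994·1695
1 = −994·36650 + 5211·6991
1 = 5211·80291 − 11416·36650
1 = −11416·2766544 + 393355·80291
So 80291·393355 ≡ 1 (mod 2766544).

393355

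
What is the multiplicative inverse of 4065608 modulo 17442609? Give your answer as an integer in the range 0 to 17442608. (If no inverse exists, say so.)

Extended Euclidean algorithm:
17442609 = 4*4065608 + 1180177
4065608 = 3*1180177 + 525077
1180177 = 2*525077 + 130023
525077 = 4*130023 + 4985
130023 = 26*4985 + 413
4985 = 12*413 + 29
413 = 14*29 + 7
29 = 4*7 + 1
7 = 7*1 + 0
gcd = 1, so the inverse exists. Back-substitute:
1 = 29 − 4·7
1 = −4·413 + 57·29
1 = 57·4985 − 688·413
1 = −688·130023 + 17945·4985
1 = 17945·525077 − 72468·130023
1 = −72468·1180177 + 162881·525077
1 = 162881·4065608 − 561111·1180177
1 = −561111·17442609 + 2407325·4065608
So 4065608·2407325 ≡ 1 (mod 17442609).

2407325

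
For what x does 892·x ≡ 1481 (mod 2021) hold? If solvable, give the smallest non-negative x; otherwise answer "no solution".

First find gcd(892, 2021):
2021 = 2*892 + 237
892 = 3*237 + 181
237 = 1*181 + 56
181 = 3*56 + 13
56 = 4*13 + 4
13 = 3*4 + 1
4 = 4*1 + 0
gcd = 1, so a unique solution mod 2021 exists.
Back-substitute for the Bézout coefficients:
1 = 13 − 3·4
1 = −3·56 + 13·13
1 = 13·181 − 42·56
1 = −42·237 + 55·181
1 = 55·892 − 207·237
1 = −207·2021 + 469·892
So 892·(469) ≡ 1 (mod 2021), giving 892⁻¹ ≡ 469.
x ≡ 892⁻¹·1481 ≡ 469·1481 ≡ 1386 (mod 2021).

1386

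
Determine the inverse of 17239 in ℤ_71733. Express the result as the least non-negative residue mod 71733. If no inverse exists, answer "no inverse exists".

23248

Run Euclid on (71733, 17239):
71733 = 4*17239 + 2777
17239 = 6*2777 + 577
2777 = 4*577 + 469
577 = 1*469 + 108
469 = 4*108 + 37
108 = 2*37 + 34
37 = 1*34 + 3
34 = 11*3 + 1
3 = 3*1 + 0
gcd = 1, so the inverse exists. Back-substitute:
1 = 34 − 11·3
1 = −11·37 + 12·34
1 = 12·108 − 35·37
1 = −35·469 + 152·108
1 = 152·577 − 187·469
1 = −187·2777 + 900·577
1 = 900·17239 − 5587·2777
1 = −5587·71733 + 23248·17239
So 17239·23248 ≡ 1 (mod 71733).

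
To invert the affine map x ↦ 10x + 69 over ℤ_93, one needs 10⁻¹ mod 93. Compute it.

28

gcd(93, 10) by repeated division:
93 = 9*10 + 3
10 = 3*3 + 1
3 = 3*1 + 0
gcd = 1, so the inverse exists. Back-substitute:
1 = 10 − 3·3
1 = −3·93 + 28·10
So 10·28 ≡ 1 (mod 93).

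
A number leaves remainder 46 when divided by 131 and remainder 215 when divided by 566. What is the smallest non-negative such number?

27949

Write x = 46 + 131·k. Then 131·k ≡ 215 − 46 ≡ 169 (mod 566).
Need 131⁻¹ mod 566. Extended Euclid on (566, 131):
566 = 4×131 + 42
131 = 3×42 + 5
42 = 8×5 + 2
5 = 2×2 + 1
2 = 2×1 + 0
Back-substitute:
1 = 5 − 2·2
1 = −2·42 + 17·5
1 = 17·131 − 53·42
1 = −53·566 + 229·131
131⁻¹ ≡ 229 (mod 566), so k ≡ 229·169 ≡ 213 (mod 566).
x = 46 + 131·213 = 27949.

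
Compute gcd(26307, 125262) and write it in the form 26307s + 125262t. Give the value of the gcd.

Euclidean algorithm:
125262 = 4·26307 + 20034
26307 = 1·20034 + 6273
20034 = 3·6273 + 1215
6273 = 5·1215 + 198
1215 = 6·198 + 27
198 = 7·27 + 9
27 = 3·9 + 0
gcd(26307, 125262) = 9.
Back-substituting:
9 = 198 − 7·27
9 = −7·1215 + 43·198
9 = 43·6273 − 222·1215
9 = −222·20034 + 709·6273
9 = 709·26307 − 931·20034
9 = −931·125262 + 4433·26307
So 9 = (-931)·125262 + (4433)·26307.

9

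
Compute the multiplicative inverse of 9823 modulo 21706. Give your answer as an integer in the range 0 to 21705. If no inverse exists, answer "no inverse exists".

Extended Euclidean algorithm:
21706 = 2×9823 + 2060
9823 = 4×2060 + 1583
2060 = 1×1583 + 477
1583 = 3×477 + 152
477 = 3×152 + 21
152 = 7×21 + 5
21 = 4×5 + 1
5 = 5×1 + 0
gcd = 1, so the inverse exists. Back-substitute:
1 = 21 − 4·5
1 = −4·152 + 29·21
1 = 29·477 − 91·152
1 = −91·1583 + 302·477
1 = 302·2060 − 393·1583
1 = −393·9823 + 1874·2060
1 = 1874·21706 − 4141·9823
Thus 9823·(-4141) ≡ 1 (mod 21706); reducing, -4141 mod 21706 = 17565.

17565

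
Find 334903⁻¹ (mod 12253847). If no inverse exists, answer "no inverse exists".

8314576

Apply the Euclidean algorithm to 12253847 and 334903:
12253847 = 36·334903 + 197339
334903 = 1·197339 + 137564
197339 = 1·137564 + 59775
137564 = 2·59775 + 18014
59775 = 3·18014 + 5733
18014 = 3·5733 + 815
5733 = 7·815 + 28
815 = 29·28 + 3
28 = 9·3 + 1
3 = 3·1 + 0
gcd = 1, so the inverse exists. Back-substitute:
1 = 28 − 9·3
1 = −9·815 + 262·28
1 = 262·5733 − 1843·815
1 = −1843·18014 + 5791·5733
1 = 5791·59775 − 19216·18014
1 = −19216·137564 + 44223·59775
1 = 44223·197339 − 63439·137564
1 = −63439·334903 + 107662·197339
1 = 107662·12253847 − 3939271·334903
So 334903·(-3939271) ≡ 1 (mod 12253847), and -3939271 ≡ 8314576 (mod 12253847).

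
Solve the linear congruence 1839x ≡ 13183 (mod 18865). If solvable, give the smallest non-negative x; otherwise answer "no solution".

First find gcd(1839, 18865):
18865 = 10×1839 + 475
1839 = 3×475 + 414
475 = 1×414 + 61
414 = 6×61 + 48
61 = 1×48 + 13
48 = 3×13 + 9
13 = 1×9 + 4
9 = 2×4 + 1
4 = 4×1 + 0
gcd = 1, so a unique solution mod 18865 exists.
Back-substitute for the Bézout coefficients:
1 = 9 − 2·4
1 = −2·13 + 3·9
1 = 3·48 − 11·13
1 = −11·61 + 14·48
1 = 14·414 − 95·61
1 = −95·475 + 109·414
1 = 109·1839 − 422·475
1 = −422·18865 + 4329·1839
So 1839·(4329) ≡ 1 (mod 18865), giving 1839⁻¹ ≡ 4329.
x ≡ 1839⁻¹·13183 ≡ 4329·13183 ≡ 2582 (mod 18865).

2582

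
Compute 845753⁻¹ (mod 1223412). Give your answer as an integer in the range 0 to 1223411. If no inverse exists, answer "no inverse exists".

934601

Apply the Euclidean algorithm to 1223412 and 845753:
1223412 = 1×845753 + 377659
845753 = 2×377659 + 90435
377659 = 4×90435 + 15919
90435 = 5×15919 + 10840
15919 = 1×10840 + 5079
10840 = 2×5079 + 682
5079 = 7×682 + 305
682 = 2×305 + 72
305 = 4×72 + 17
72 = 4×17 + 4
17 = 4×4 + 1
4 = 4×1 + 0
gcd = 1, so the inverse exists. Back-substitute:
1 = 17 − 4·4
1 = −4·72 + 17·17
1 = 17·305 − 72·72
1 = −72·682 + 161·305
1 = 161·5079 − 1199·682
1 = −1199·10840 + 2559·5079
1 = 2559·15919 − 3758·10840
1 = −3758·90435 + 21349·15919
1 = 21349·377659 − 89154·90435
1 = −89154·845753 + 199657·377659
1 = 199657·1223412 − 288811·845753
So 845753·(-288811) ≡ 1 (mod 1223412), and -288811 ≡ 934601 (mod 1223412).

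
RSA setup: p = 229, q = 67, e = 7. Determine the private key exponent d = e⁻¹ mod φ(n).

φ(n) = (p−1)(q−1) = 228·66 = 15048.
Need d with 7·d ≡ 1 (mod 15048). Apply the extended Euclidean algorithm:
15048 = 2149*7 + 5
7 = 1*5 + 2
5 = 2*2 + 1
2 = 2*1 + 0
Back-substitute:
1 = 5 − 2·2
1 = −2·7 + 3·5
1 = 3·15048 − 6449·7
So 7·(-6449) ≡ 1 (mod 15048), hence d ≡ -6449 ≡ 8599 (mod 15048).

8599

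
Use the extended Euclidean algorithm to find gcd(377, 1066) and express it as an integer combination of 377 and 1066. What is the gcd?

13

Repeated division:
1066 = 2*377 + 312
377 = 1*312 + 65
312 = 4*65 + 52
65 = 1*52 + 13
52 = 4*13 + 0
gcd(377, 1066) = 13.
Working backward:
13 = 65 − 52
13 = −312 + 5·65
13 = 5·377 − 6·312
13 = −6·1066 + 17·377
So 13 = (-6)·1066 + (17)·377.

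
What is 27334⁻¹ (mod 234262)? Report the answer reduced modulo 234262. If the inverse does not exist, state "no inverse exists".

Compute gcd(27334, 234262):
234262 = 8·27334 + 15590
27334 = 1·15590 + 11744
15590 = 1·11744 + 3846
11744 = 3·3846 + 206
3846 = 18·206 + 138
206 = 1·138 + 68
138 = 2·68 + 2
68 = 34·2 + 0
Since gcd = 2 > 1, 27334 is not a unit mod 234262.

no inverse exists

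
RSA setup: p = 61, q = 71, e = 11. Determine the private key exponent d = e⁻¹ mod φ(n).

2291

φ(n) = (p−1)(q−1) = 60·70 = 4200.
Need d with 11·d ≡ 1 (mod 4200). Apply the extended Euclidean algorithm:
4200 = 381*11 + 9
11 = 1*9 + 2
9 = 4*2 + 1
2 = 2*1 + 0
Back-substitute:
1 = 9 − 4·2
1 = −4·11 + 5·9
1 = 5·4200 − 1909·11
So 11·(-1909) ≡ 1 (mod 4200), hence d ≡ -1909 ≡ 2291 (mod 4200).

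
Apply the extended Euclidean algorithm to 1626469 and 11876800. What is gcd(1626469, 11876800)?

Apply Euclid's algorithm to 11876800 and 1626469:
11876800 = 7×1626469 + 491517
1626469 = 3×491517 + 151918
491517 = 3×151918 + 35763
151918 = 4×35763 + 8866
35763 = 4×8866 + 299
8866 = 29×299 + 195
299 = 1×195 + 104
195 = 1×104 + 91
104 = 1×91 + 13
91 = 7×13 + 0
gcd(1626469, 11876800) = 13.
Back-substituting:
13 = 104 − 91
13 = −195 + 2·104
13 = 2·299 − 3·195
13 = −3·8866 + 89·299
13 = 89·35763 − 359·8866
13 = −359·151918 + 1525·35763
13 = 1525·491517 − 4934·151918
13 = −4934·1626469 + 16327·491517
13 = 16327·11876800 − 119223·1626469
So 13 = (16327)·11876800 + (-119223)·1626469.

13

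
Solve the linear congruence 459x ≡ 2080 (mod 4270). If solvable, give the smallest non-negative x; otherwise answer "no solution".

First find gcd(459, 4270):
4270 = 9*459 + 139
459 = 3*139 + 42
139 = 3*42 + 13
42 = 3*13 + 3
13 = 4*3 + 1
3 = 3*1 + 0
gcd = 1, so a unique solution mod 4270 exists.
Back-substitute for the Bézout coefficients:
1 = 13 − 4·3
1 = −4·42 + 13·13
1 = 13·139 − 43·42
1 = −43·459 + 142·139
1 = 142·4270 − 1321·459
So 459·(-1321) ≡ 1 (mod 4270), giving 459⁻¹ ≡ 2949.
x ≡ 459⁻¹·2080 ≡ 2949·2080 ≡ 2200 (mod 4270).

2200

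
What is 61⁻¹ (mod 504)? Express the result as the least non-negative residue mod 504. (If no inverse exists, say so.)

gcd(504, 61) by repeated division:
504 = 8×61 + 16
61 = 3×16 + 13
16 = 1×13 + 3
13 = 4×3 + 1
3 = 3×1 + 0
The gcd is 1. Working backward:
1 = 13 − 4·3
1 = −4·16 + 5·13
1 = 5·61 − 19·16
1 = −19·504 + 157·61
So 61·157 ≡ 1 (mod 504).

157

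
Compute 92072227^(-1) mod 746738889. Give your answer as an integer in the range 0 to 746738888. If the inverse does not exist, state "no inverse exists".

no inverse exists

Compute gcd(92072227, 746738889):
746738889 = 8×92072227 + 10161073
92072227 = 9×10161073 + 622570
10161073 = 16×622570 + 199953
622570 = 3×199953 + 22711
199953 = 8×22711 + 18265
22711 = 1×18265 + 4446
18265 = 4×4446 + 481
4446 = 9×481 + 117
481 = 4×117 + 13
117 = 9×13 + 0
gcd(92072227, 746738889) = 13 ≠ 1, so 92072227 has no multiplicative inverse modulo 746738889.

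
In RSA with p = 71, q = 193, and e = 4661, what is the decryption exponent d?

8861

φ(n) = (p−1)(q−1) = 70·192 = 13440.
Need d with 4661·d ≡ 1 (mod 13440). Apply the extended Euclidean algorithm:
13440 = 2·4661 + 4118
4661 = 1·4118 + 543
4118 = 7·543 + 317
543 = 1·317 + 226
317 = 1·226 + 91
226 = 2·91 + 44
91 = 2·44 + 3
44 = 14·3 + 2
3 = 1·2 + 1
2 = 2·1 + 0
Back-substitute:
1 = 3 − 2
1 = −44 + 15·3
1 = 15·91 − 31·44
1 = −31·226 + 77·91
1 = 77·317 − 108·226
1 = −108·543 + 185·317
1 = 185·4118 − 1403·543
1 = −1403·4661 + 1588·4118
1 = 1588·13440 − 4579·4661
So 4661·(-4579) ≡ 1 (mod 13440), hence d ≡ -4579 ≡ 8861 (mod 13440).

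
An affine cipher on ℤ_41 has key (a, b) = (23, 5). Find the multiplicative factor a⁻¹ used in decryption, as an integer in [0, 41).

25

Apply the Euclidean algorithm to 41 and 23:
41 = 1*23 + 18
23 = 1*18 + 5
18 = 3*5 + 3
5 = 1*3 + 2
3 = 1*2 + 1
2 = 2*1 + 0
Since gcd(23, 41) = 1, back-substitute to write 1 as a combination:
1 = 3 − 2
1 = −5 + 2·3
1 = 2·18 − 7·5
1 = −7·23 + 9·18
1 = 9·41 − 16·23
Hence 23⁻¹ ≡ -16 ≡ 25 (mod 41).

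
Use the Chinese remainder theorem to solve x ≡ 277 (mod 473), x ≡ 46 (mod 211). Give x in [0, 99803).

Write x = 277 + 473·k. Then 473·k ≡ 46 − 277 ≡ 191 (mod 211).
Need 473⁻¹ mod 211. Extended Euclid on (211, 51):
211 = 4×51 + 7
51 = 7×7 + 2
7 = 3×2 + 1
2 = 2×1 + 0
Back-substitute:
1 = 7 − 3·2
1 = −3·51 + 22·7
1 = 22·211 − 91·51
473⁻¹ ≡ 120 (mod 211), so k ≡ 120·191 ≡ 132 (mod 211).
x = 277 + 473·132 = 62713.

62713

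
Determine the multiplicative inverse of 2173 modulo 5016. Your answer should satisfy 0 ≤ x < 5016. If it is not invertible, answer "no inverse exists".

Run Euclid on (5016, 2173):
5016 = 2·2173 + 670
2173 = 3·670 + 163
670 = 4·163 + 18
163 = 9·18 + 1
18 = 18·1 + 0
gcd = 1, so the inverse exists. Back-substitute:
1 = 163 − 9·18
1 = −9·670 + 37·163
1 = 37·2173 − 120·670
1 = −120·5016 + 277·2173
So 2173·277 ≡ 1 (mod 5016).

277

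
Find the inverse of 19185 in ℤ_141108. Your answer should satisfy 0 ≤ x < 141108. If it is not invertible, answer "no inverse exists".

no inverse exists

Euclidean algorithm on 141108, 19185:
141108 = 7·19185 + 6813
19185 = 2·6813 + 5559
6813 = 1·5559 + 1254
5559 = 4·1254 + 543
1254 = 2·543 + 168
543 = 3·168 + 39
168 = 4·39 + 12
39 = 3·12 + 3
12 = 4·3 + 0
gcd(19185, 141108) = 3 ≠ 1, so 19185 has no multiplicative inverse modulo 141108.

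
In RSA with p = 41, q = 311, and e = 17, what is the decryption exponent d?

φ(n) = (p−1)(q−1) = 40·310 = 12400.
Need d with 17·d ≡ 1 (mod 12400). Apply the extended Euclidean algorithm:
12400 = 729*17 + 7
17 = 2*7 + 3
7 = 2*3 + 1
3 = 3*1 + 0
Back-substitute:
1 = 7 − 2·3
1 = −2·17 + 5·7
1 = 5·12400 − 3647·17
So 17·(-3647) ≡ 1 (mod 12400), hence d ≡ -3647 ≡ 8753 (mod 12400).

8753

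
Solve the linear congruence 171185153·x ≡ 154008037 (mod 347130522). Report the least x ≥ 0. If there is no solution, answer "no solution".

47490851

First find gcd(171185153, 347130522):
347130522 = 2·171185153 + 4760216
171185153 = 35·4760216 + 4577593
4760216 = 1·4577593 + 182623
4577593 = 25·182623 + 12018
182623 = 15·12018 + 2353
12018 = 5·2353 + 253
2353 = 9·253 + 76
253 = 3·76 + 25
76 = 3·25 + 1
25 = 25·1 + 0
gcd = 1, so a unique solution mod 347130522 exists.
Back-substitute for the Bézout coefficients:
1 = 76 − 3·25
1 = −3·253 + 10·76
1 = 10·2353 − 93·253
1 = −93·12018 + 475·2353
1 = 475·182623 − 7218·12018
1 = −7218·4577593 + 180925·182623
1 = 180925·4760216 − 188143·4577593
1 = −188143·171185153 + 6765930·4760216
1 = 6765930·347130522 − 13720003·171185153
So 171185153·(-13720003) ≡ 1 (mod 347130522), giving 171185153⁻¹ ≡ 333410519.
x ≡ 171185153⁻¹·154008037 ≡ 333410519·154008037 ≡ 47490851 (mod 347130522).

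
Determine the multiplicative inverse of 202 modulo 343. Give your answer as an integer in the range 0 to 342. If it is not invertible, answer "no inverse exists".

90

Apply the Euclidean algorithm to 343 and 202:
343 = 1·202 + 141
202 = 1·141 + 61
141 = 2·61 + 19
61 = 3·19 + 4
19 = 4·4 + 3
4 = 1·3 + 1
3 = 3·1 + 0
Since gcd(202, 343) = 1, back-substitute to write 1 as a combination:
1 = 4 − 3
1 = −19 + 5·4
1 = 5·61 − 16·19
1 = −16·141 + 37·61
1 = 37·202 − 53·141
1 = −53·343 + 90·202
So 202·90 ≡ 1 (mod 343).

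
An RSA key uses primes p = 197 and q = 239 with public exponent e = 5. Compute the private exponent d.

27989

φ(n) = (p−1)(q−1) = 196·238 = 46648.
Need d with 5·d ≡ 1 (mod 46648). Apply the extended Euclidean algorithm:
46648 = 9329×5 + 3
5 = 1×3 + 2
3 = 1×2 + 1
2 = 2×1 + 0
Back-substitute:
1 = 3 − 2
1 = −5 + 2·3
1 = 2·46648 − 18659·5
So 5·(-18659) ≡ 1 (mod 46648), hence d ≡ -18659 ≡ 27989 (mod 46648).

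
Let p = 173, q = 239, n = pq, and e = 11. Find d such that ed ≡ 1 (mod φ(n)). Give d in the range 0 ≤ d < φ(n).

φ(n) = (p−1)(q−1) = 172·238 = 40936.
Need d with 11·d ≡ 1 (mod 40936). Apply the extended Euclidean algorithm:
40936 = 3721×11 + 5
11 = 2×5 + 1
5 = 5×1 + 0
Back-substitute:
1 = 11 − 2·5
1 = −2·40936 + 7443·11
So 11·7443 ≡ 1 (mod 40936), hence d = 7443.

7443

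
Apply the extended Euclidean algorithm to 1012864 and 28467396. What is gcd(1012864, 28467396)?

Apply Euclid's algorithm to 28467396 and 1012864:
28467396 = 28·1012864 + 107204
1012864 = 9·107204 + 48028
107204 = 2·48028 + 11148
48028 = 4·11148 + 3436
11148 = 3·3436 + 840
3436 = 4·840 + 76
840 = 11·76 + 4
76 = 19·4 + 0
gcd(1012864, 28467396) = 4.
Express as a combination:
4 = 840 − 11·76
4 = −11·3436 + 45·840
4 = 45·11148 − 146·3436
4 = −146·48028 + 629·11148
4 = 629·107204 − 1404·48028
4 = −1404·1012864 + 13265·107204
4 = 13265·28467396 − 372824·1012864
So 4 = (13265)·28467396 + (-372824)·1012864.

4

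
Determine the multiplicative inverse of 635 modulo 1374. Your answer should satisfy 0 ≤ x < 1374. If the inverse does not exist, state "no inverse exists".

Apply the Euclidean algorithm to 1374 and 635:
1374 = 2×635 + 104
635 = 6×104 + 11
104 = 9×11 + 5
11 = 2×5 + 1
5 = 5×1 + 0
gcd = 1, so the inverse exists. Back-substitute:
1 = 11 − 2·5
1 = −2·104 + 19·11
1 = 19·635 − 116·104
1 = −116·1374 + 251·635
So 635·251 ≡ 1 (mod 1374).

251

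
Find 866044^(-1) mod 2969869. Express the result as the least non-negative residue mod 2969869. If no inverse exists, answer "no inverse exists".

2559825

gcd(2969869, 866044) by repeated division:
2969869 = 3*866044 + 371737
866044 = 2*371737 + 122570
371737 = 3*122570 + 4027
122570 = 30*4027 + 1760
4027 = 2*1760 + 507
1760 = 3*507 + 239
507 = 2*239 + 29
239 = 8*29 + 7
29 = 4*7 + 1
7 = 7*1 + 0
Since gcd(866044, 2969869) = 1, back-substitute to write 1 as a combination:
1 = 29 − 4·7
1 = −4·239 + 33·29
1 = 33·507 − 70·239
1 = −70·1760 + 243·507
1 = 243·4027 − 556·1760
1 = −556·122570 + 16923·4027
1 = 16923·371737 − 51325·122570
1 = −51325·866044 + 119573·371737
1 = 119573·2969869 − 410044·866044
Thus 866044·(-410044) ≡ 1 (mod 2969869); reducing, -410044 mod 2969869 = 2559825.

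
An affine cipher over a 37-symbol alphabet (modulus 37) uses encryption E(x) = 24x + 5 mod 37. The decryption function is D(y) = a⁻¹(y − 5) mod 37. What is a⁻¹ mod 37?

Extended Euclidean algorithm:
37 = 1×24 + 13
24 = 1×13 + 11
13 = 1×11 + 2
11 = 5×2 + 1
2 = 2×1 + 0
gcd = 1, so the inverse exists. Back-substitute:
1 = 11 − 5·2
1 = −5·13 + 6·11
1 = 6·24 − 11·13
1 = −11·37 + 17·24
So 24·17 ≡ 1 (mod 37).

17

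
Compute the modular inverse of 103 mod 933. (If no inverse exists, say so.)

154

Extended Euclidean algorithm:
933 = 9*103 + 6
103 = 17*6 + 1
6 = 6*1 + 0
gcd = 1, so the inverse exists. Back-substitute:
1 = 103 − 17·6
1 = −17·933 + 154·103
So 103·154 ≡ 1 (mod 933).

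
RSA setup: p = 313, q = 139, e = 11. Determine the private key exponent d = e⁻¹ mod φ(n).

19571

φ(n) = (p−1)(q−1) = 312·138 = 43056.
Need d with 11·d ≡ 1 (mod 43056). Apply the extended Euclidean algorithm:
43056 = 3914*11 + 2
11 = 5*2 + 1
2 = 2*1 + 0
Back-substitute:
1 = 11 − 5·2
1 = −5·43056 + 19571·11
So 11·19571 ≡ 1 (mod 43056), hence d = 19571.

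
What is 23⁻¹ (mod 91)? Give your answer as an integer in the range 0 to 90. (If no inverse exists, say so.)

Apply the Euclidean algorithm to 91 and 23:
91 = 3×23 + 22
23 = 1×22 + 1
22 = 22×1 + 0
gcd = 1, so the inverse exists. Back-substitute:
1 = 23 − 22
1 = −91 + 4·23
So 23·4 ≡ 1 (mod 91).

4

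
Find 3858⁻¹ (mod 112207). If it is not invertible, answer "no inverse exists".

50752

Run Euclid on (112207, 3858):
112207 = 29·3858 + 325
3858 = 11·325 + 283
325 = 1·283 + 42
283 = 6·42 + 31
42 = 1·31 + 11
31 = 2·11 + 9
11 = 1·9 + 2
9 = 4·2 + 1
2 = 2·1 + 0
gcd = 1, so the inverse exists. Back-substitute:
1 = 9 − 4·2
1 = −4·11 + 5·9
1 = 5·31 − 14·11
1 = −14·42 + 19·31
1 = 19·283 − 128·42
1 = −128·325 + 147·283
1 = 147·3858 − 1745·325
1 = −1745·112207 + 50752·3858
So 3858·50752 ≡ 1 (mod 112207).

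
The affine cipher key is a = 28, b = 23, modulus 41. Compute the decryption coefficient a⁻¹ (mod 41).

Apply the Euclidean algorithm to 41 and 28:
41 = 1·28 + 13
28 = 2·13 + 2
13 = 6·2 + 1
2 = 2·1 + 0
gcd = 1, so the inverse exists. Back-substitute:
1 = 13 − 6·2
1 = −6·28 + 13·13
1 = 13·41 − 19·28
So 28·(-19) ≡ 1 (mod 41), and -19 ≡ 22 (mod 41).

22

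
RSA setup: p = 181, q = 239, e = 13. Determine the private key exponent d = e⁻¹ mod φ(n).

16477

φ(n) = (p−1)(q−1) = 180·238 = 42840.
Need d with 13·d ≡ 1 (mod 42840). Apply the extended Euclidean algorithm:
42840 = 3295·13 + 5
13 = 2·5 + 3
5 = 1·3 + 2
3 = 1·2 + 1
2 = 2·1 + 0
Back-substitute:
1 = 3 − 2
1 = −5 + 2·3
1 = 2·13 − 5·5
1 = −5·42840 + 16477·13
So 13·16477 ≡ 1 (mod 42840), hence d = 16477.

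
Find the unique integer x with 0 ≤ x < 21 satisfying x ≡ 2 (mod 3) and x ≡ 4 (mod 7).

11

Write x = 2 + 3·k. Then 3·k ≡ 4 − 2 ≡ 2 (mod 7).
Need 3⁻¹ mod 7. Extended Euclid on (7, 3):
7 = 2×3 + 1
3 = 3×1 + 0
Back-substitute:
1 = 7 − 2·3
3⁻¹ ≡ 5 (mod 7), so k ≡ 5·2 ≡ 3 (mod 7).
x = 2 + 3·3 = 11.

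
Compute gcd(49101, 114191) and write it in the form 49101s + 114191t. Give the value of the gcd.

1

Apply Euclid's algorithm to 114191 and 49101:
114191 = 2·49101 + 15989
49101 = 3·15989 + 1134
15989 = 14·1134 + 113
1134 = 10·113 + 4
113 = 28·4 + 1
4 = 4·1 + 0
gcd(49101, 114191) = 1.
Express as a combination:
1 = 113 − 28·4
1 = −28·1134 + 281·113
1 = 281·15989 − 3962·1134
1 = −3962·49101 + 12167·15989
1 = 12167·114191 − 28296·49101
So 1 = (12167)·114191 + (-28296)·49101.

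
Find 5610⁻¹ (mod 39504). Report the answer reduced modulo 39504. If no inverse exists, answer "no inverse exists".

no inverse exists

Compute gcd(5610, 39504):
39504 = 7*5610 + 234
5610 = 23*234 + 228
234 = 1*228 + 6
228 = 38*6 + 0
gcd(5610, 39504) = 6 ≠ 1, so 5610 has no multiplicative inverse modulo 39504.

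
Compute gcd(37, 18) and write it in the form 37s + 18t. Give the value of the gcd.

1

Repeated division:
37 = 2·18 + 1
18 = 18·1 + 0
gcd(37, 18) = 1.
Back-substituting:
1 = 37 − 2·18
So 1 = (1)·37 + (-2)·18.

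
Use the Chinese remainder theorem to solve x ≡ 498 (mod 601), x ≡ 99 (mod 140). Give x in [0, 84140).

Write x = 498 + 601·k. Then 601·k ≡ 99 − 498 ≡ 21 (mod 140).
Need 601⁻¹ mod 140. Extended Euclid on (140, 41):
140 = 3*41 + 17
41 = 2*17 + 7
17 = 2*7 + 3
7 = 2*3 + 1
3 = 3*1 + 0
Back-substitute:
1 = 7 − 2·3
1 = −2·17 + 5·7
1 = 5·41 − 12·17
1 = −12·140 + 41·41
601⁻¹ ≡ 41 (mod 140), so k ≡ 41·21 ≡ 21 (mod 140).
x = 498 + 601·21 = 13119.

13119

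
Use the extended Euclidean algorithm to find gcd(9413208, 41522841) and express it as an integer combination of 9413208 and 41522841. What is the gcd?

9

Repeated division:
41522841 = 4·9413208 + 3870009
9413208 = 2·3870009 + 1673190
3870009 = 2·1673190 + 523629
1673190 = 3·523629 + 102303
523629 = 5·102303 + 12114
102303 = 8·12114 + 5391
12114 = 2·5391 + 1332
5391 = 4·1332 + 63
1332 = 21·63 + 9
63 = 7·9 + 0
gcd(9413208, 41522841) = 9.
Express as a combination:
9 = 1332 − 21·63
9 = −21·5391 + 85·1332
9 = 85·12114 − 191·5391
9 = −191·102303 + 1613·12114
9 = 1613·523629 − 8256·102303
9 = −8256·1673190 + 26381·523629
9 = 26381·3870009 − 61018·1673190
9 = −61018·9413208 + 148417·3870009
9 = 148417·41522841 − 654686·9413208
So 9 = (148417)·41522841 + (-654686)·9413208.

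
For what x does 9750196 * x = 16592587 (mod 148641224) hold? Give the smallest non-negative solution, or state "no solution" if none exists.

gcd(9750196, 148641224):
148641224 = 15·9750196 + 2388284
9750196 = 4·2388284 + 197060
2388284 = 12·197060 + 23564
197060 = 8·23564 + 8548
23564 = 2·8548 + 6468
8548 = 1·6468 + 2080
6468 = 3·2080 + 228
2080 = 9·228 + 28
228 = 8·28 + 4
28 = 7·4 + 0
gcd = 4, but 4 ∤ 16592587, so the congruence has no solution.

no solution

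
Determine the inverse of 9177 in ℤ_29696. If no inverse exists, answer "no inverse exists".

Apply the Euclidean algorithm to 29696 and 9177:
29696 = 3*9177 + 2165
9177 = 4*2165 + 517
2165 = 4*517 + 97
517 = 5*97 + 32
97 = 3*32 + 1
32 = 32*1 + 0
Since gcd(9177, 29696) = 1, back-substitute to write 1 as a combination:
1 = 97 − 3·32
1 = −3·517 + 16·97
1 = 16·2165 − 67·517
1 = −67·9177 + 284·2165
1 = 284·29696 − 919·9177
So 9177·(-919) ≡ 1 (mod 29696), and -919 ≡ 28777 (mod 29696).

28777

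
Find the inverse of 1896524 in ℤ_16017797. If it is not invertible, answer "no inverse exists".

7890158

Extended Euclidean algorithm:
16017797 = 8*1896524 + 845605
1896524 = 2*845605 + 205314
845605 = 4*205314 + 24349
205314 = 8*24349 + 10522
24349 = 2*10522 + 3305
10522 = 3*3305 + 607
3305 = 5*607 + 270
607 = 2*270 + 67
270 = 4*67 + 2
67 = 33*2 + 1
2 = 2*1 + 0
gcd = 1, so the inverse exists. Back-substitute:
1 = 67 − 33·2
1 = −33·270 + 133·67
1 = 133·607 − 299·270
1 = −299·3305 + 1628·607
1 = 1628·10522 − 5183·3305
1 = −5183·24349 + 11994·10522
1 = 11994·205314 − 101135·24349
1 = −101135·845605 + 416534·205314
1 = 416534·1896524 − 934203·845605
1 = −934203·16017797 + 7890158·1896524
So 1896524·7890158 ≡ 1 (mod 16017797).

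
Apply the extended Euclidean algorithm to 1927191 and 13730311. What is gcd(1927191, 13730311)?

7

Euclidean algorithm:
13730311 = 7·1927191 + 239974
1927191 = 8·239974 + 7399
239974 = 32·7399 + 3206
7399 = 2·3206 + 987
3206 = 3·987 + 245
987 = 4·245 + 7
245 = 35·7 + 0
gcd(1927191, 13730311) = 7.
Express as a combination:
7 = 987 − 4·245
7 = −4·3206 + 13·987
7 = 13·7399 − 30·3206
7 = −30·239974 + 973·7399
7 = 973·1927191 − 7814·239974
7 = −7814·13730311 + 55671·1927191
So 7 = (-7814)·13730311 + (55671)·1927191.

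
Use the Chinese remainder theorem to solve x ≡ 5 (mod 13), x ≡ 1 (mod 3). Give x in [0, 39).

Write x = 5 + 13·k. Then 13·k ≡ 1 − 5 ≡ 2 (mod 3).
Need 13⁻¹ mod 3. Extended Euclid on (3, 1):
3 = 3×1 + 0
13⁻¹ ≡ 1 (mod 3), so k ≡ 1·2 ≡ 2 (mod 3).
x = 5 + 13·2 = 31.

31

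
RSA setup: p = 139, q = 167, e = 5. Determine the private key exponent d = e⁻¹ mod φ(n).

φ(n) = (p−1)(q−1) = 138·166 = 22908.
Need d with 5·d ≡ 1 (mod 22908). Apply the extended Euclidean algorithm:
22908 = 4581×5 + 3
5 = 1×3 + 2
3 = 1×2 + 1
2 = 2×1 + 0
Back-substitute:
1 = 3 − 2
1 = −5 + 2·3
1 = 2·22908 − 9163·5
So 5·(-9163) ≡ 1 (mod 22908), hence d ≡ -9163 ≡ 13745 (mod 22908).

13745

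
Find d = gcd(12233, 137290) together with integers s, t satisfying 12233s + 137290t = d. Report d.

1

Euclidean algorithm:
137290 = 11*12233 + 2727
12233 = 4*2727 + 1325
2727 = 2*1325 + 77
1325 = 17*77 + 16
77 = 4*16 + 13
16 = 1*13 + 3
13 = 4*3 + 1
3 = 3*1 + 0
gcd(12233, 137290) = 1.
Working backward:
1 = 13 − 4·3
1 = −4·16 + 5·13
1 = 5·77 − 24·16
1 = −24·1325 + 413·77
1 = 413·2727 − 850·1325
1 = −850·12233 + 3813·2727
1 = 3813·137290 − 42793·12233
So 1 = (3813)·137290 + (-42793)·12233.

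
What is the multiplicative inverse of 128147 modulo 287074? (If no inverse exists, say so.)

255951

Apply the Euclidean algorithm to 287074 and 128147:
287074 = 2×128147 + 30780
128147 = 4×30780 + 5027
30780 = 6×5027 + 618
5027 = 8×618 + 83
618 = 7×83 + 37
83 = 2×37 + 9
37 = 4×9 + 1
9 = 9×1 + 0
gcd = 1, so the inverse exists. Back-substitute:
1 = 37 − 4·9
1 = −4·83 + 9·37
1 = 9·618 − 67·83
1 = −67·5027 + 545·618
1 = 545·30780 − 3337·5027
1 = −3337·128147 + 13893·30780
1 = 13893·287074 − 31123·128147
Hence 128147⁻¹ ≡ -31123 ≡ 255951 (mod 287074).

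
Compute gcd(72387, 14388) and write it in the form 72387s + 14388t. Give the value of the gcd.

Euclidean algorithm:
72387 = 5×14388 + 447
14388 = 32×447 + 84
447 = 5×84 + 27
84 = 3×27 + 3
27 = 9×3 + 0
gcd(72387, 14388) = 3.
Express as a combination:
3 = 84 − 3·27
3 = −3·447 + 16·84
3 = 16·14388 − 515·447
3 = −515·72387 + 2591·14388
So 3 = (-515)·72387 + (2591)·14388.

3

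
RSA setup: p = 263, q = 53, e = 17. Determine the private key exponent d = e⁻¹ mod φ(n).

φ(n) = (p−1)(q−1) = 262·52 = 13624.
Need d with 17·d ≡ 1 (mod 13624). Apply the extended Euclidean algorithm:
13624 = 801×17 + 7
17 = 2×7 + 3
7 = 2×3 + 1
3 = 3×1 + 0
Back-substitute:
1 = 7 − 2·3
1 = −2·17 + 5·7
1 = 5·13624 − 4007·17
So 17·(-4007) ≡ 1 (mod 13624), hence d ≡ -4007 ≡ 9617 (mod 13624).

9617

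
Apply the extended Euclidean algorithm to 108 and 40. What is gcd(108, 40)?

4

Repeated division:
108 = 2*40 + 28
40 = 1*28 + 12
28 = 2*12 + 4
12 = 3*4 + 0
gcd(108, 40) = 4.
Working backward:
4 = 28 − 2·12
4 = −2·40 + 3·28
4 = 3·108 − 8·40
So 4 = (3)·108 + (-8)·40.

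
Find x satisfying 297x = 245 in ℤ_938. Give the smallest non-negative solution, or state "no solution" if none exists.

623

First find gcd(297, 938):
938 = 3×297 + 47
297 = 6×47 + 15
47 = 3×15 + 2
15 = 7×2 + 1
2 = 2×1 + 0
gcd = 1, so a unique solution mod 938 exists.
Back-substitute for the Bézout coefficients:
1 = 15 − 7·2
1 = −7·47 + 22·15
1 = 22·297 − 139·47
1 = −139·938 + 439·297
So 297·(439) ≡ 1 (mod 938), giving 297⁻¹ ≡ 439.
x ≡ 297⁻¹·245 ≡ 439·245 ≡ 623 (mod 938).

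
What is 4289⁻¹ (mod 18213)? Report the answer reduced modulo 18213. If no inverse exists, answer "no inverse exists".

896

Apply the Euclidean algorithm to 18213 and 4289:
18213 = 4·4289 + 1057
4289 = 4·1057 + 61
1057 = 17·61 + 20
61 = 3·20 + 1
20 = 20·1 + 0
Since gcd(4289, 18213) = 1, back-substitute to write 1 as a combination:
1 = 61 − 3·20
1 = −3·1057 + 52·61
1 = 52·4289 − 211·1057
1 = −211·18213 + 896·4289
So 4289·896 ≡ 1 (mod 18213).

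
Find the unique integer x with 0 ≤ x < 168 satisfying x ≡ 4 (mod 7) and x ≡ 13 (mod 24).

109

Write x = 4 + 7·k. Then 7·k ≡ 13 − 4 ≡ 9 (mod 24).
Need 7⁻¹ mod 24. Extended Euclid on (24, 7):
24 = 3*7 + 3
7 = 2*3 + 1
3 = 3*1 + 0
Back-substitute:
1 = 7 − 2·3
1 = −2·24 + 7·7
7⁻¹ ≡ 7 (mod 24), so k ≡ 7·9 ≡ 15 (mod 24).
x = 4 + 7·15 = 109.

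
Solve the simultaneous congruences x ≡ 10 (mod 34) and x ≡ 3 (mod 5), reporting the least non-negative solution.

78

Write x = 10 + 34·k. Then 34·k ≡ 3 − 10 ≡ 3 (mod 5).
Need 34⁻¹ mod 5. Extended Euclid on (5, 4):
5 = 1·4 + 1
4 = 4·1 + 0
Back-substitute:
1 = 5 − 4
34⁻¹ ≡ 4 (mod 5), so k ≡ 4·3 ≡ 2 (mod 5).
x = 10 + 34·2 = 78.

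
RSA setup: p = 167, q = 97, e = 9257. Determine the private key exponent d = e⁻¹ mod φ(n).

φ(n) = (p−1)(q−1) = 166·96 = 15936.
Need d with 9257·d ≡ 1 (mod 15936). Apply the extended Euclidean algorithm:
15936 = 1*9257 + 6679
9257 = 1*6679 + 2578
6679 = 2*2578 + 1523
2578 = 1*1523 + 1055
1523 = 1*1055 + 468
1055 = 2*468 + 119
468 = 3*119 + 111
119 = 1*111 + 8
111 = 13*8 + 7
8 = 1*7 + 1
7 = 7*1 + 0
Back-substitute:
1 = 8 − 7
1 = −111 + 14·8
1 = 14·119 − 15·111
1 = −15·468 + 59·119
1 = 59·1055 − 133·468
1 = −133·1523 + 192·1055
1 = 192·2578 − 325·1523
1 = −325·6679 + 842·2578
1 = 842·9257 − 1167·6679
1 = −1167·15936 + 2009·9257
So 9257·2009 ≡ 1 (mod 15936), hence d = 2009.

2009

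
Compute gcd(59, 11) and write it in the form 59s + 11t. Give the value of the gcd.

Apply Euclid's algorithm to 59 and 11:
59 = 5*11 + 4
11 = 2*4 + 3
4 = 1*3 + 1
3 = 3*1 + 0
gcd(59, 11) = 1.
Working backward:
1 = 4 − 3
1 = −11 + 3·4
1 = 3·59 − 16·11
So 1 = (3)·59 + (-16)·11.

1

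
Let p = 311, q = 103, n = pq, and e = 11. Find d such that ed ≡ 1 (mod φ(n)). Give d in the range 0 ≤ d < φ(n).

25871

φ(n) = (p−1)(q−1) = 310·102 = 31620.
Need d with 11·d ≡ 1 (mod 31620). Apply the extended Euclidean algorithm:
31620 = 2874×11 + 6
11 = 1×6 + 5
6 = 1×5 + 1
5 = 5×1 + 0
Back-substitute:
1 = 6 − 5
1 = −11 + 2·6
1 = 2·31620 − 5749·11
So 11·(-5749) ≡ 1 (mod 31620), hence d ≡ -5749 ≡ 25871 (mod 31620).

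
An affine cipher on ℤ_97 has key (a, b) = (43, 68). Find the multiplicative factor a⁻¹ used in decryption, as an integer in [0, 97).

Run Euclid on (97, 43):
97 = 2*43 + 11
43 = 3*11 + 10
11 = 1*10 + 1
10 = 10*1 + 0
Since gcd(43, 97) = 1, back-substitute to write 1 as a combination:
1 = 11 − 10
1 = −43 + 4·11
1 = 4·97 − 9·43
Thus 43·(-9) ≡ 1 (mod 97); reducing, -9 mod 97 = 88.

88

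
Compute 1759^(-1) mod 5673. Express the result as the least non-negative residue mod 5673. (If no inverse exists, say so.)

616

gcd(5673, 1759) by repeated division:
5673 = 3*1759 + 396
1759 = 4*396 + 175
396 = 2*175 + 46
175 = 3*46 + 37
46 = 1*37 + 9
37 = 4*9 + 1
9 = 9*1 + 0
gcd = 1, so the inverse exists. Back-substitute:
1 = 37 − 4·9
1 = −4·46 + 5·37
1 = 5·175 − 19·46
1 = −19·396 + 43·175
1 = 43·1759 − 191·396
1 = −191·5673 + 616·1759
So 1759·616 ≡ 1 (mod 5673).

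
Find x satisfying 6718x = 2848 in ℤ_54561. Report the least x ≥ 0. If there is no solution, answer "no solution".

First find gcd(6718, 54561):
54561 = 8×6718 + 817
6718 = 8×817 + 182
817 = 4×182 + 89
182 = 2×89 + 4
89 = 22×4 + 1
4 = 4×1 + 0
gcd = 1, so a unique solution mod 54561 exists.
Back-substitute for the Bézout coefficients:
1 = 89 − 22·4
1 = −22·182 + 45·89
1 = 45·817 − 202·182
1 = −202·6718 + 1661·817
1 = 1661·54561 − 13490·6718
So 6718·(-13490) ≡ 1 (mod 54561), giving 6718⁻¹ ≡ 41071.
x ≡ 6718⁻¹·2848 ≡ 41071·2848 ≡ 45985 (mod 54561).

45985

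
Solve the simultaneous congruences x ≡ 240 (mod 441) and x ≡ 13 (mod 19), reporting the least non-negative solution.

Write x = 240 + 441·k. Then 441·k ≡ 13 − 240 ≡ 1 (mod 19).
Need 441⁻¹ mod 19. Extended Euclid on (19, 4):
19 = 4×4 + 3
4 = 1×3 + 1
3 = 3×1 + 0
Back-substitute:
1 = 4 − 3
1 = −19 + 5·4
441⁻¹ ≡ 5 (mod 19), so k ≡ 5·1 ≡ 5 (mod 19).
x = 240 + 441·5 = 2445.

2445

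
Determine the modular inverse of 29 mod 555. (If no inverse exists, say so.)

Run Euclid on (555, 29):
555 = 19×29 + 4
29 = 7×4 + 1
4 = 4×1 + 0
gcd = 1, so the inverse exists. Back-substitute:
1 = 29 − 7·4
1 = −7·555 + 134·29
So 29·134 ≡ 1 (mod 555).

134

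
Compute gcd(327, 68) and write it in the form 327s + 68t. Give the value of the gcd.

Euclidean algorithm:
327 = 4·68 + 55
68 = 1·55 + 13
55 = 4·13 + 3
13 = 4·3 + 1
3 = 3·1 + 0
gcd(327, 68) = 1.
Working backward:
1 = 13 − 4·3
1 = −4·55 + 17·13
1 = 17·68 − 21·55
1 = −21·327 + 101·68
So 1 = (-21)·327 + (101)·68.

1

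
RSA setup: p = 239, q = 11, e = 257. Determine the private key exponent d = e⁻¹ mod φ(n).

213

φ(n) = (p−1)(q−1) = 238·10 = 2380.
Need d with 257·d ≡ 1 (mod 2380). Apply the extended Euclidean algorithm:
2380 = 9×257 + 67
257 = 3×67 + 56
67 = 1×56 + 11
56 = 5×11 + 1
11 = 11×1 + 0
Back-substitute:
1 = 56 − 5·11
1 = −5·67 + 6·56
1 = 6·257 − 23·67
1 = −23·2380 + 213·257
So 257·213 ≡ 1 (mod 2380), hence d = 213.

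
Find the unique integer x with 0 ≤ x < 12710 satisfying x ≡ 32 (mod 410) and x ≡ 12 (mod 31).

Write x = 32 + 410·k. Then 410·k ≡ 12 − 32 ≡ 11 (mod 31).
Need 410⁻¹ mod 31. Extended Euclid on (31, 7):
31 = 4×7 + 3
7 = 2×3 + 1
3 = 3×1 + 0
Back-substitute:
1 = 7 − 2·3
1 = −2·31 + 9·7
410⁻¹ ≡ 9 (mod 31), so k ≡ 9·11 ≡ 6 (mod 31).
x = 32 + 410·6 = 2492.

2492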